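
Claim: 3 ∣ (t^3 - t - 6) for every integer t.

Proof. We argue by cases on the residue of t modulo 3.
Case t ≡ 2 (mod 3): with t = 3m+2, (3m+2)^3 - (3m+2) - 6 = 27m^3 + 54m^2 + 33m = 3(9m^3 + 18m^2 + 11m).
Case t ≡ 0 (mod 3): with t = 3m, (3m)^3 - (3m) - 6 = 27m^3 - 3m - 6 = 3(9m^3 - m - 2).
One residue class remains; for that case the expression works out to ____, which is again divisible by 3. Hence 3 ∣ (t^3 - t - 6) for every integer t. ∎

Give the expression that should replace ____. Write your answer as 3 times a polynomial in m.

3(9m^3 + 9m^2 + 2m - 2)

The residues treated are {2, 0}, so the missing case is t ≡ 1 (mod 3); write t = 3m+1.
Then (3m+1)^3 - (3m+1) - 6 = 27m^3 + 27m^2 + 6m - 6 = 3(9m^3 + 9m^2 + 2m - 2).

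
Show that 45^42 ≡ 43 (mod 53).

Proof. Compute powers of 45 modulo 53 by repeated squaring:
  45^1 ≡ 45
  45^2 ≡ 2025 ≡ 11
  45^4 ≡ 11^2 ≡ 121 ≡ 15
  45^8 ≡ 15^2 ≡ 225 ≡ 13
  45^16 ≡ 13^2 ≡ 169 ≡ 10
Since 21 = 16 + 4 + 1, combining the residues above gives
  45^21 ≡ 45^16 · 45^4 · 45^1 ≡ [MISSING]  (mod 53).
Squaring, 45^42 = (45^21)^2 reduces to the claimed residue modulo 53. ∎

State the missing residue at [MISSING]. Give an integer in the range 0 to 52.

19

45^16 · 45^4 · 45^1 ≡ 10 · 15 · 45 = 6750.
6750 mod 53 = 19, so 45^21 ≡ 19 (mod 53).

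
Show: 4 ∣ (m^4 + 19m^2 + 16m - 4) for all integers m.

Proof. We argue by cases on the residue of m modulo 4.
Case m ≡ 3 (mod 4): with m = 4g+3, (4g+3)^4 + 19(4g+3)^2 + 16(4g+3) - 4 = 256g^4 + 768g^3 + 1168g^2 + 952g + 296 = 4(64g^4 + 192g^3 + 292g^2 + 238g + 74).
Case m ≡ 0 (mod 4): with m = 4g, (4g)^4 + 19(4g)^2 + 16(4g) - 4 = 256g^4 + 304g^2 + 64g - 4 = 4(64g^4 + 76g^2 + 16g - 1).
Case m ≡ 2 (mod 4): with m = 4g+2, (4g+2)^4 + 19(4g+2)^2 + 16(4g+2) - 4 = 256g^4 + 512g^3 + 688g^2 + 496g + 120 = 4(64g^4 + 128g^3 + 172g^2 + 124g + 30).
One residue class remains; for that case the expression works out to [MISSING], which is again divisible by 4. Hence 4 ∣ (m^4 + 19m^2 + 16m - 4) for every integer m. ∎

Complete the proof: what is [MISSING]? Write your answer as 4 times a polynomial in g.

4(64g^4 + 64g^3 + 100g^2 + 58g + 8)

Only m ≡ 1 (mod 4) is unaccounted for. Put m = 4g+1:
(4g+1)^4 + 19(4g+1)^2 + 16(4g+1) - 4 expands to 256g^4 + 256g^3 + 400g^2 + 232g + 32,
and factoring out 4 leaves 4(64g^4 + 64g^3 + 100g^2 + 58g + 8).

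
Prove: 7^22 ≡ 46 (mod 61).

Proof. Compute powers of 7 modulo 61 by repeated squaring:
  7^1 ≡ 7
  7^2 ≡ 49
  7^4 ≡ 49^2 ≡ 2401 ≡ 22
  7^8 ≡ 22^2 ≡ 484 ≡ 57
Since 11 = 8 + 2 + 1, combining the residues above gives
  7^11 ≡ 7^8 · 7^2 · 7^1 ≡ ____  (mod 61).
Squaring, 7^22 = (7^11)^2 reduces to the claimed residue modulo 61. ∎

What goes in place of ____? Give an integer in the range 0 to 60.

31

Multiply the listed residues: 57 · 49 · 7 = 2793 → 19551.
Reducing modulo 61: 19551 = 320·61 + 31, so 7^11 ≡ 31.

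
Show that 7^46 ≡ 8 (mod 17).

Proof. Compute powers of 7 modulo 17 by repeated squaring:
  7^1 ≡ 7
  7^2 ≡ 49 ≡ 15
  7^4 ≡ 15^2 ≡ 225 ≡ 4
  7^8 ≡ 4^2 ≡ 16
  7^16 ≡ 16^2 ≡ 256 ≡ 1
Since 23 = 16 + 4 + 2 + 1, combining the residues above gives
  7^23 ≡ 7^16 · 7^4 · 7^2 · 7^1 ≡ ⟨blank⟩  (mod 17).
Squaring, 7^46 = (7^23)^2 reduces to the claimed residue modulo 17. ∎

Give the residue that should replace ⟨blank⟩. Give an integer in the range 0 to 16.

7^16 · 7^4 · 7^2 · 7^1 ≡ 1 · 4 · 15 · 7 = 420.
420 mod 17 = 12, so 7^23 ≡ 12 (mod 17).

12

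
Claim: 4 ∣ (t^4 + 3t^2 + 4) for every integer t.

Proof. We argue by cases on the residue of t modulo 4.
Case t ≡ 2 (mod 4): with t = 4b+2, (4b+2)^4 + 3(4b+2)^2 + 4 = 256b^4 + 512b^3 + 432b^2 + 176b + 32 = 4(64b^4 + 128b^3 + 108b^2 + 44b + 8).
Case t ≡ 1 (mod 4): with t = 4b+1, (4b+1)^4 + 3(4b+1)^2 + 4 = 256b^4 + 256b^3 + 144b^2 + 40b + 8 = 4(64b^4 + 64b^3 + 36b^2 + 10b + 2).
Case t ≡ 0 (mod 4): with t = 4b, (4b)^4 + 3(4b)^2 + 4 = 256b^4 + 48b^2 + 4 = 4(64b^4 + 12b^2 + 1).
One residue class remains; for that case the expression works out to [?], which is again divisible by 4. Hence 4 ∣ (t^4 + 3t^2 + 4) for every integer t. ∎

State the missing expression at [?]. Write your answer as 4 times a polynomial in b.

Only t ≡ 3 (mod 4) is unaccounted for. Put t = 4b+3:
(4b+3)^4 + 3(4b+3)^2 + 4 expands to 256b^4 + 768b^3 + 912b^2 + 504b + 112,
and factoring out 4 leaves 4(64b^4 + 192b^3 + 228b^2 + 126b + 28).

4(64b^4 + 192b^3 + 228b^2 + 126b + 28)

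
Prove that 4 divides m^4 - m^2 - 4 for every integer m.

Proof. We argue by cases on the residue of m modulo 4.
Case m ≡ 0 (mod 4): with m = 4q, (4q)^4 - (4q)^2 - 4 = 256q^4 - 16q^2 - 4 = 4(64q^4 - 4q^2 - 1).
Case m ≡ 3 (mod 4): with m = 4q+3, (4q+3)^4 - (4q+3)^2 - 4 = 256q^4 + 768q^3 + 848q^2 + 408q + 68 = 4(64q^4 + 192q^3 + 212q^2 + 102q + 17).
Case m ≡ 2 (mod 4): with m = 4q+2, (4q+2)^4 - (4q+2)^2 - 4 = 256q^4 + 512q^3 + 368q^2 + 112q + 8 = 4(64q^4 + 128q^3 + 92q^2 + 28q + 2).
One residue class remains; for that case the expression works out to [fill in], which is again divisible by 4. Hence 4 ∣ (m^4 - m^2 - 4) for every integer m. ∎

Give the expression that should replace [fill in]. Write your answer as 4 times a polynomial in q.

4(64q^4 + 64q^3 + 20q^2 + 2q - 1)

Only m ≡ 1 (mod 4) is unaccounted for. Put m = 4q+1:
(4q+1)^4 - (4q+1)^2 - 4 expands to 256q^4 + 256q^3 + 80q^2 + 8q - 4,
and factoring out 4 leaves 4(64q^4 + 64q^3 + 20q^2 + 2q - 1).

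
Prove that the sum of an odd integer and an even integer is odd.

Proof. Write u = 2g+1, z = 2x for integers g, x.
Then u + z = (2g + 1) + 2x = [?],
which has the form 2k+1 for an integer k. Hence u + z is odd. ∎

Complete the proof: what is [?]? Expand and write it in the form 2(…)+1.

2(g + x) + 1

(2g + 1) + 2x = 2g + 2x + 1
= 2(g + x) + 1.
Since g + x is an integer, the sum is of the form 2k+1 for an integer k.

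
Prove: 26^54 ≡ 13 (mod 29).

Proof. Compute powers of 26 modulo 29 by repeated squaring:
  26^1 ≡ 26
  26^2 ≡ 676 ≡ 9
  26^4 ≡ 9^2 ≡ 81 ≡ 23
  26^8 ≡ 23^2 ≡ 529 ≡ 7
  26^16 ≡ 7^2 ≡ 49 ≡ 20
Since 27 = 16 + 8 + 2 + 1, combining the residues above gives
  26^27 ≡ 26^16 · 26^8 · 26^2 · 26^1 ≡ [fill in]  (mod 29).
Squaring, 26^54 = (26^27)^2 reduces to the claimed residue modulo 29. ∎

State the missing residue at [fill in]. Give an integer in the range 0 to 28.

Multiply the listed residues: 20 · 7 · 9 · 26 = 140 → 1260 → 32760.
Reducing modulo 29: 32760 = 1129·29 + 19, so 26^27 ≡ 19.

19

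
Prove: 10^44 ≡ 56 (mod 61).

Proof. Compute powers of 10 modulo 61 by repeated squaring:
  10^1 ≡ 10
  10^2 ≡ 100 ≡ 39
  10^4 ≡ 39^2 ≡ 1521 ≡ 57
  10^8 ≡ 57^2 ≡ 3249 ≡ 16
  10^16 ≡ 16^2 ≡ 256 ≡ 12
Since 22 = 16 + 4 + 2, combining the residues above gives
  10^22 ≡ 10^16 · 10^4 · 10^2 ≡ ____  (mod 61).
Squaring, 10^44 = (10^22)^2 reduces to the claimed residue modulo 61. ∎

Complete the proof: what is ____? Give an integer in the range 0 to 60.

19

10^16 · 10^4 · 10^2 ≡ 12 · 57 · 39 = 26676.
26676 mod 61 = 19, so 10^22 ≡ 19 (mod 61).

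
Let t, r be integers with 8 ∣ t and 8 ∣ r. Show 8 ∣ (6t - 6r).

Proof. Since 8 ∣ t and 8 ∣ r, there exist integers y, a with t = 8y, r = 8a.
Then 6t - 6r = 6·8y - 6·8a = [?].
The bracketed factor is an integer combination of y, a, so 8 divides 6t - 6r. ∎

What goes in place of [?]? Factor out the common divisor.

Pull the common 8 out of every term: 6·8y - 6·8a = 8(-6a + 6y).
-6a + 6y is an integer, which exhibits the divisibility.

8(-6a + 6y)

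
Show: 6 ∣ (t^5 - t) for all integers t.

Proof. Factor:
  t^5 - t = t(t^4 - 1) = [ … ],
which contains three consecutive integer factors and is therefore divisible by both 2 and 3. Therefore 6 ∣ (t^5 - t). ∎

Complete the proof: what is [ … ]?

t^4 - 1 = (t^2 - 1)(t^2 + 1), and t^2 - 1 = (t-1)(t+1).
So t(t^4 - 1) = (t - 1)t(t + 1)(t^2 + 1).

(t - 1)t(t + 1)(t^2 + 1)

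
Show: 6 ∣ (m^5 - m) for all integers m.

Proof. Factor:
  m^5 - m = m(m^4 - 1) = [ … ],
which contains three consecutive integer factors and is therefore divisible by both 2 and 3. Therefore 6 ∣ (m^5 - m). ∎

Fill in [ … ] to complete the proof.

(m - 1)m(m + 1)(m^2 + 1)

m^4 - 1 = (m^2 - 1)(m^2 + 1), and m^2 - 1 = (m-1)(m+1).
So m(m^4 - 1) = (m - 1)m(m + 1)(m^2 + 1).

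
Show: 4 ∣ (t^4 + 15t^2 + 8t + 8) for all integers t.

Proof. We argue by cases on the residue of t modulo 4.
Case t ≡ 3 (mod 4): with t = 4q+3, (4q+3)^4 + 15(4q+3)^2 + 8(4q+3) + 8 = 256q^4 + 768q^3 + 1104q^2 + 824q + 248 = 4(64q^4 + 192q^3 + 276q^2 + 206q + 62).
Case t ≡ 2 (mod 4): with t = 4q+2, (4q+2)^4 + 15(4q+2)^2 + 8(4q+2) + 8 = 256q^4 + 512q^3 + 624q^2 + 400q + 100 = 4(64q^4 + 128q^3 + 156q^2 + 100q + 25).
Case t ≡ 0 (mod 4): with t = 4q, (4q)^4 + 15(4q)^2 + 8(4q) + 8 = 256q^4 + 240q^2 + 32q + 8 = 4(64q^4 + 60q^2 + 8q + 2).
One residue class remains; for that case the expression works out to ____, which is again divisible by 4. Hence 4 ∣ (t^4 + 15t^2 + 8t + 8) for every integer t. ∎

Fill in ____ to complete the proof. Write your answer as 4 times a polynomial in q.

The residues treated are {3, 2, 0}, so the missing case is t ≡ 1 (mod 4); write t = 4q+1.
Then (4q+1)^4 + 15(4q+1)^2 + 8(4q+1) + 8 = 256q^4 + 256q^3 + 336q^2 + 168q + 32 = 4(64q^4 + 64q^3 + 84q^2 + 42q + 8).

4(64q^4 + 64q^3 + 84q^2 + 42q + 8)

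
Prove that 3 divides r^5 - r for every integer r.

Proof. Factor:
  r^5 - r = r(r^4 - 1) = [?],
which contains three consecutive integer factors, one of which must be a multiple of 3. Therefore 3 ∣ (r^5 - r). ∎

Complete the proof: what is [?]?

(r - 1)r(r + 1)(r^2 + 1)

r^4 - 1 = (r^2 - 1)(r^2 + 1), and r^2 - 1 = (r-1)(r+1).
So r(r^4 - 1) = (r - 1)r(r + 1)(r^2 + 1).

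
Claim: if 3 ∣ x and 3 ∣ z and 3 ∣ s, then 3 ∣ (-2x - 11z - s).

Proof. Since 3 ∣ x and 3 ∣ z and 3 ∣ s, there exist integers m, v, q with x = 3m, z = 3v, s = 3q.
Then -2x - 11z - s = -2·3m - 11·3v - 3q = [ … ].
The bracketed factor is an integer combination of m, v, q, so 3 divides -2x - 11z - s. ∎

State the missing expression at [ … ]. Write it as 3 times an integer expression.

3(-2m - q - 11v)

Each term has a factor of 3: -2·3m - 11·3v - 3q = 3·(-2m - q - 11v).
Since -2m - q - 11v is an integer, 3 ∣ (-2x - 11z - s).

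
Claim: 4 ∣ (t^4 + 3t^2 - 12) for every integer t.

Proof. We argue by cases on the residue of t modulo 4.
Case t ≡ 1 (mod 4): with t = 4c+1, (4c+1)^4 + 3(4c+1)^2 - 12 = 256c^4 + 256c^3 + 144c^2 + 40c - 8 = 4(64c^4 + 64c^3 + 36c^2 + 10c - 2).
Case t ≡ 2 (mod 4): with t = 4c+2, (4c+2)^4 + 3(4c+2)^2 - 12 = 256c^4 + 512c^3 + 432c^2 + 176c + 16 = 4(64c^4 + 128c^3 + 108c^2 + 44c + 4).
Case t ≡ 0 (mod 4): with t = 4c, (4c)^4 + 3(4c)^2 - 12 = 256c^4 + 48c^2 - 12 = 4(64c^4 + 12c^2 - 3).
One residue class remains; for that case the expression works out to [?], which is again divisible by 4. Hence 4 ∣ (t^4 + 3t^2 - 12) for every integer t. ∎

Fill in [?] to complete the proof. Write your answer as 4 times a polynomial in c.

4(64c^4 + 192c^3 + 228c^2 + 126c + 24)

Only t ≡ 3 (mod 4) is unaccounted for. Put t = 4c+3:
(4c+3)^4 + 3(4c+3)^2 - 12 expands to 256c^4 + 768c^3 + 912c^2 + 504c + 96,
and factoring out 4 leaves 4(64c^4 + 192c^3 + 228c^2 + 126c + 24).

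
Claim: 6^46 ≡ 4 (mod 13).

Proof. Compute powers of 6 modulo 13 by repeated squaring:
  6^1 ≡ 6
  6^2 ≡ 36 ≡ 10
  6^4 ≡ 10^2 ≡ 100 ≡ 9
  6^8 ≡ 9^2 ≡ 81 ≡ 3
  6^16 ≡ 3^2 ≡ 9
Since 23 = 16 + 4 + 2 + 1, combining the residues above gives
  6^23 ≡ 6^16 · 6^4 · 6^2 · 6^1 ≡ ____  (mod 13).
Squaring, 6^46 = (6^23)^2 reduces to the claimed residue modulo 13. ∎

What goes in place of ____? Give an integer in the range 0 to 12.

6^16 · 6^4 · 6^2 · 6^1 ≡ 9 · 9 · 10 · 6 = 4860.
4860 mod 13 = 11, so 6^23 ≡ 11 (mod 13).

11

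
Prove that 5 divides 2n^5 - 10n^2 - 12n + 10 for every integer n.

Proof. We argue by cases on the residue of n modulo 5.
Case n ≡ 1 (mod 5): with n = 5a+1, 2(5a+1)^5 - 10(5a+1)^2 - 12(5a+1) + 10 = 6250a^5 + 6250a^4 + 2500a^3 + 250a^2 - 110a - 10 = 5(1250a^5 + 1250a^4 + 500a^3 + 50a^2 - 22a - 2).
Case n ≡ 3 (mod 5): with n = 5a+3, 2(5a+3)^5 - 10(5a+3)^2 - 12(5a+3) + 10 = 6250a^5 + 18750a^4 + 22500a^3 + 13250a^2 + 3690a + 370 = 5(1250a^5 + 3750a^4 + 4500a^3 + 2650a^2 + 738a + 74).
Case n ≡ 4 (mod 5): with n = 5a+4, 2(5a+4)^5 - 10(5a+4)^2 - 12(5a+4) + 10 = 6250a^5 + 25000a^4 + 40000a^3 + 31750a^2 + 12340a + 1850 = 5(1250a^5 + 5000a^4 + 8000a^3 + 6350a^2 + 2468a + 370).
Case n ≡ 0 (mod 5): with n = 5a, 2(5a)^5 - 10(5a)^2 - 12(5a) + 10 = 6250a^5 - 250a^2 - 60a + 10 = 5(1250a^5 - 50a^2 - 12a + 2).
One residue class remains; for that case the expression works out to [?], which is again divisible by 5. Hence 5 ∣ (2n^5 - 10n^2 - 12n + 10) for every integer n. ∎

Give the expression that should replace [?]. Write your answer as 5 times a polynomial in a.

5(1250a^5 + 2500a^4 + 2000a^3 + 750a^2 + 108a + 2)

The residues treated are {1, 3, 4, 0}, so the missing case is n ≡ 2 (mod 5); write n = 5a+2.
Then 2(5a+2)^5 - 10(5a+2)^2 - 12(5a+2) + 10 = 6250a^5 + 12500a^4 + 10000a^3 + 3750a^2 + 540a + 10 = 5(1250a^5 + 2500a^4 + 2000a^3 + 750a^2 + 108a + 2).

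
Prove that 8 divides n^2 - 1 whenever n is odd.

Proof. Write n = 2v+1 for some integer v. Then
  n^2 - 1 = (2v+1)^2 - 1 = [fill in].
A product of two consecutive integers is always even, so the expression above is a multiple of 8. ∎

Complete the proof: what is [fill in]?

(2v+1)^2 - 1 = 4v^2 + 4v + 1 - 1 = 4v^2 + 4v = 4v(v+1).
Since v and v+1 are consecutive, v(v+1) is even, and 4·(even) is a multiple of 8.

4v(v + 1)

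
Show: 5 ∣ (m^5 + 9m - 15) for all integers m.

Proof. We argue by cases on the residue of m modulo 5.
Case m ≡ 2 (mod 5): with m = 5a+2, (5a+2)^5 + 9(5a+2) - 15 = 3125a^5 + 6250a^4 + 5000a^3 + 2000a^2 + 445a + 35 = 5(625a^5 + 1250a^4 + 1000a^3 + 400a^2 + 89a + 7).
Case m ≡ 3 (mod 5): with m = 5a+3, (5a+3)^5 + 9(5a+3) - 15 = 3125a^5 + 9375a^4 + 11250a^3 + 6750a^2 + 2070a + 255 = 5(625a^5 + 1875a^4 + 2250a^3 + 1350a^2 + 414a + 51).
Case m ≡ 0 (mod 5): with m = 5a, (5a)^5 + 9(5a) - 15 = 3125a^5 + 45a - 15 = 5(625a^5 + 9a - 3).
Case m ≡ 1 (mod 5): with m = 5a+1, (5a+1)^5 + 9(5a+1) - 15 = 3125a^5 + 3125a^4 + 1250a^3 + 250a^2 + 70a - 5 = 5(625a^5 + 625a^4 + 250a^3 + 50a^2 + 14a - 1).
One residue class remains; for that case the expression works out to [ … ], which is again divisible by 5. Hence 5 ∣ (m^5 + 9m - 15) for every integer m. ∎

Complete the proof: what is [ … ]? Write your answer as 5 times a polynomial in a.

The residues treated are {2, 3, 0, 1}, so the missing case is m ≡ 4 (mod 5); write m = 5a+4.
Then (5a+4)^5 + 9(5a+4) - 15 = 3125a^5 + 12500a^4 + 20000a^3 + 16000a^2 + 6445a + 1045 = 5(625a^5 + 2500a^4 + 4000a^3 + 3200a^2 + 1289a + 209).

5(625a^5 + 2500a^4 + 4000a^3 + 3200a^2 + 1289a + 209)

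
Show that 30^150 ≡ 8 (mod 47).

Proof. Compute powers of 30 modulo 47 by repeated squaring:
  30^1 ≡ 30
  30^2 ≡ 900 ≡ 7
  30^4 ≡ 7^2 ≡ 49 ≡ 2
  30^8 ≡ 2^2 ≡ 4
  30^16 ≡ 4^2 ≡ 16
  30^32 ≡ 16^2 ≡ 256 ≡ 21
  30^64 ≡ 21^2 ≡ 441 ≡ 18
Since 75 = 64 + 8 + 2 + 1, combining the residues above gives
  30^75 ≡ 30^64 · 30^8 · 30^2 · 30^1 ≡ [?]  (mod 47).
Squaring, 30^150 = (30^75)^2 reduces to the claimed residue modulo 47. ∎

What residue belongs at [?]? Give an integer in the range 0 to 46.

30^64 · 30^8 · 30^2 · 30^1 ≡ 18 · 4 · 7 · 30 = 15120.
15120 mod 47 = 33, so 30^75 ≡ 33 (mod 47).

33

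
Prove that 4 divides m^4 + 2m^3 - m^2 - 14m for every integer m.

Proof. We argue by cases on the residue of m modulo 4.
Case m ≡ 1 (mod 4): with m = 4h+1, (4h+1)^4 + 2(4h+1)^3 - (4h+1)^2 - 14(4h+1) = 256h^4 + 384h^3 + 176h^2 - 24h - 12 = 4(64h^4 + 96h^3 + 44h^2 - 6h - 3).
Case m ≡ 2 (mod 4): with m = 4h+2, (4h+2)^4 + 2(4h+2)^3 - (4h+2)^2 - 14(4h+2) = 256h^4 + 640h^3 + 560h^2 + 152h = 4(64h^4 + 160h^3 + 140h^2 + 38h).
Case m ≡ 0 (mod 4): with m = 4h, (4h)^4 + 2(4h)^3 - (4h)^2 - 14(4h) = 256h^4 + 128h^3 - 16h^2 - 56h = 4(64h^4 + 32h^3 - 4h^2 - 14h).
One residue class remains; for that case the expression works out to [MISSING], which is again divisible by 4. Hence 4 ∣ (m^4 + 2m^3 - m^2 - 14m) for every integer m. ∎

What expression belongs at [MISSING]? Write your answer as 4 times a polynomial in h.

4(64h^4 + 224h^3 + 284h^2 + 142h + 21)

The residues treated are {1, 2, 0}, so the missing case is m ≡ 3 (mod 4); write m = 4h+3.
Then (4h+3)^4 + 2(4h+3)^3 - (4h+3)^2 - 14(4h+3) = 256h^4 + 896h^3 + 1136h^2 + 568h + 84 = 4(64h^4 + 224h^3 + 284h^2 + 142h + 21).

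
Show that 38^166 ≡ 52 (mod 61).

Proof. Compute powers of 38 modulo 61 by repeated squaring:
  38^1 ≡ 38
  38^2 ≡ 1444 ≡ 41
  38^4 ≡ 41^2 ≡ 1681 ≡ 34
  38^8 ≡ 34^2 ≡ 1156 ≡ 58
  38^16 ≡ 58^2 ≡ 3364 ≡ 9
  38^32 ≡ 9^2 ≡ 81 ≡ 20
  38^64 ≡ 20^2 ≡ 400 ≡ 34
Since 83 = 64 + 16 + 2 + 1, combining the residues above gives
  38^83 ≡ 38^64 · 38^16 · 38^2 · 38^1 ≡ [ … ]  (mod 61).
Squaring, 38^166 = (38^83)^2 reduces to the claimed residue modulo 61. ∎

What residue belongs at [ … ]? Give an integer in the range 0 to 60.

33

38^64 · 38^16 · 38^2 · 38^1 ≡ 34 · 9 · 41 · 38 = 476748.
476748 mod 61 = 33, so 38^83 ≡ 33 (mod 61).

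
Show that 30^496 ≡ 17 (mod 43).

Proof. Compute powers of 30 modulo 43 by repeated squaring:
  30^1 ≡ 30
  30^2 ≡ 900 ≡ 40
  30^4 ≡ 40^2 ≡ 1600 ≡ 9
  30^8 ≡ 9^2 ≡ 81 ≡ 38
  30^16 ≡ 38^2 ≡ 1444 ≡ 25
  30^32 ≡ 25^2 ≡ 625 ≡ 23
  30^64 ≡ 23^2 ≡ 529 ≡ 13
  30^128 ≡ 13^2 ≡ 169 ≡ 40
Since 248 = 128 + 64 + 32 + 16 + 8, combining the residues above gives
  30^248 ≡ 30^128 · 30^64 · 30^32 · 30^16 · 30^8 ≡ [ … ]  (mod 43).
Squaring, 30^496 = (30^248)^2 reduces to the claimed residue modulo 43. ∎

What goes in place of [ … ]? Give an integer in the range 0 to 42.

24

Multiply the listed residues: 40 · 13 · 23 · 25 · 38 = 520 → 11960 → 299000 → 11362000.
Reducing modulo 43: 11362000 = 264232·43 + 24, so 30^248 ≡ 24.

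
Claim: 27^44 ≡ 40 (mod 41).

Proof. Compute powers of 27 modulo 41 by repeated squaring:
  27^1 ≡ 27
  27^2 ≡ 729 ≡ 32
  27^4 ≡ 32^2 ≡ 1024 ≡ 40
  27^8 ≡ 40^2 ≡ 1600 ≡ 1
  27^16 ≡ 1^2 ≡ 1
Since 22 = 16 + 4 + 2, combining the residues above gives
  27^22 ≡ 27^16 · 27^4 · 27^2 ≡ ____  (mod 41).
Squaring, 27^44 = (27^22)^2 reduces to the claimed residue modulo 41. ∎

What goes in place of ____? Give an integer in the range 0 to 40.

9

Multiply the listed residues: 1 · 40 · 32 = 40 → 1280.
Reducing modulo 41: 1280 = 31·41 + 9, so 27^22 ≡ 9.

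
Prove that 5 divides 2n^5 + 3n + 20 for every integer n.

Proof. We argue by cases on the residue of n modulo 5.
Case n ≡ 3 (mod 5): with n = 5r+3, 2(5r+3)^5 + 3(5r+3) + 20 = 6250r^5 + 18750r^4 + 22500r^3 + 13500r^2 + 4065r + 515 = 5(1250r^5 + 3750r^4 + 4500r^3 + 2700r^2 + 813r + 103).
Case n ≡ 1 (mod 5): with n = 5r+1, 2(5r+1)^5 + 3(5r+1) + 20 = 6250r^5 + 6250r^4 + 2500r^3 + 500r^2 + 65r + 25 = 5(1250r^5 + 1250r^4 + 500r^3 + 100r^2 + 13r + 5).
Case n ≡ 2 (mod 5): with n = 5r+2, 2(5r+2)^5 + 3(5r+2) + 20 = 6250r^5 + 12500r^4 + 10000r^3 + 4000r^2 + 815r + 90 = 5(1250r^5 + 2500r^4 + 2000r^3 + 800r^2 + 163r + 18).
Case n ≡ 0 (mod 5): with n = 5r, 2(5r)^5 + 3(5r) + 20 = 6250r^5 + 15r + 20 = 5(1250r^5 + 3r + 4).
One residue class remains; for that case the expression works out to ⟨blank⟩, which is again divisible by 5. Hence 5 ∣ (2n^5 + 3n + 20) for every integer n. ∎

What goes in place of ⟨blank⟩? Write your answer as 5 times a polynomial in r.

Only n ≡ 4 (mod 5) is unaccounted for. Put n = 5r+4:
2(5r+4)^5 + 3(5r+4) + 20 expands to 6250r^5 + 25000r^4 + 40000r^3 + 32000r^2 + 12815r + 2080,
and factoring out 5 leaves 5(1250r^5 + 5000r^4 + 8000r^3 + 6400r^2 + 2563r + 416).

5(1250r^5 + 5000r^4 + 8000r^3 + 6400r^2 + 2563r + 416)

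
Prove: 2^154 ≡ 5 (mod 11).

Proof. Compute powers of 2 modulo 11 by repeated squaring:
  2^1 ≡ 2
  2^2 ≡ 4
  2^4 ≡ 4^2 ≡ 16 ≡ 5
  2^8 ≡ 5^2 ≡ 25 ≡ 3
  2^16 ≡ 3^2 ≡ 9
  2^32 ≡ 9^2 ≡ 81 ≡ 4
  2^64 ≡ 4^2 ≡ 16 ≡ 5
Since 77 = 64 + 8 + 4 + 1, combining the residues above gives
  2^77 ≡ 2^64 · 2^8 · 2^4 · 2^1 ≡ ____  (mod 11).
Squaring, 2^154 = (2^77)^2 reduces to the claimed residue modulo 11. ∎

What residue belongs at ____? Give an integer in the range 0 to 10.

2^64 · 2^8 · 2^4 · 2^1 ≡ 5 · 3 · 5 · 2 = 150.
150 mod 11 = 7, so 2^77 ≡ 7 (mod 11).

7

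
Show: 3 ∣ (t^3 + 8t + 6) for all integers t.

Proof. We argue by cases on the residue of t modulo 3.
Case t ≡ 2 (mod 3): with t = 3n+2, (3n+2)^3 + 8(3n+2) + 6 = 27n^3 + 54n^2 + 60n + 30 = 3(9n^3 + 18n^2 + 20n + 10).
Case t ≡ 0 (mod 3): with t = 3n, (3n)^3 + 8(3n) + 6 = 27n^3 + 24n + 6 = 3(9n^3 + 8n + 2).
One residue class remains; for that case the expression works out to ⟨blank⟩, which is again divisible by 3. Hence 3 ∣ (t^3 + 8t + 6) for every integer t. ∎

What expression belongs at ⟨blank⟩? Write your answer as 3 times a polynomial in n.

Only t ≡ 1 (mod 3) is unaccounted for. Put t = 3n+1:
(3n+1)^3 + 8(3n+1) + 6 expands to 27n^3 + 27n^2 + 33n + 15,
and factoring out 3 leaves 3(9n^3 + 9n^2 + 11n + 5).

3(9n^3 + 9n^2 + 11n + 5)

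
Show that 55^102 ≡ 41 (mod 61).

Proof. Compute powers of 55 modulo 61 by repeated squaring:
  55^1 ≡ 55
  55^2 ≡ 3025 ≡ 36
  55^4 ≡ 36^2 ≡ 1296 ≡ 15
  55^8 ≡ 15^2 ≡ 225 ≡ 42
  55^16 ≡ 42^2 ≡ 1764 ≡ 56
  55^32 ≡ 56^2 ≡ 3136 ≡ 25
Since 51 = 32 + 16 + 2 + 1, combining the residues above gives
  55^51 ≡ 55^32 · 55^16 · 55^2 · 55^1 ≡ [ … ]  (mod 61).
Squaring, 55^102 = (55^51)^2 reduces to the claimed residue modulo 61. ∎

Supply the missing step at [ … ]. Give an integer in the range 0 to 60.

Multiply the listed residues: 25 · 56 · 36 · 55 = 1400 → 50400 → 2772000.
Reducing modulo 61: 2772000 = 45442·61 + 38, so 55^51 ≡ 38.

38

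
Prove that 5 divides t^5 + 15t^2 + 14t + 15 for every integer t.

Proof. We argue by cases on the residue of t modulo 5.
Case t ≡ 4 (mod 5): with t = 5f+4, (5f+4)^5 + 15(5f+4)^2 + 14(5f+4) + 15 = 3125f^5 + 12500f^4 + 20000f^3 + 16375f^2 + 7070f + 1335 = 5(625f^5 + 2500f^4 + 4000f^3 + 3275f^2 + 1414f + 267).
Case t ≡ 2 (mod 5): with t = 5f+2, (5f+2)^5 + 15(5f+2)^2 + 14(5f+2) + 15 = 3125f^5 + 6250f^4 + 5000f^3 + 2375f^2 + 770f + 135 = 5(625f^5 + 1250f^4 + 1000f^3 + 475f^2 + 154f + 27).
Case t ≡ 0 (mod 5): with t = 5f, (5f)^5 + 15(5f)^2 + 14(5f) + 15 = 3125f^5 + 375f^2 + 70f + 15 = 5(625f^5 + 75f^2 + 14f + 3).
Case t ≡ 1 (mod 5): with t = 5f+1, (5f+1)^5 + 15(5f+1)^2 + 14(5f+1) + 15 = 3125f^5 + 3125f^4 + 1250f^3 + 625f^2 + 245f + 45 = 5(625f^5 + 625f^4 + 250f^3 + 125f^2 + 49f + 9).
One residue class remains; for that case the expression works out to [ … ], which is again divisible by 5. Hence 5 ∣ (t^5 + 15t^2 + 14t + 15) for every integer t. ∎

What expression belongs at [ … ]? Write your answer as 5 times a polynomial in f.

Only t ≡ 3 (mod 5) is unaccounted for. Put t = 5f+3:
(5f+3)^5 + 15(5f+3)^2 + 14(5f+3) + 15 expands to 3125f^5 + 9375f^4 + 11250f^3 + 7125f^2 + 2545f + 435,
and factoring out 5 leaves 5(625f^5 + 1875f^4 + 2250f^3 + 1425f^2 + 509f + 87).

5(625f^5 + 1875f^4 + 2250f^3 + 1425f^2 + 509f + 87)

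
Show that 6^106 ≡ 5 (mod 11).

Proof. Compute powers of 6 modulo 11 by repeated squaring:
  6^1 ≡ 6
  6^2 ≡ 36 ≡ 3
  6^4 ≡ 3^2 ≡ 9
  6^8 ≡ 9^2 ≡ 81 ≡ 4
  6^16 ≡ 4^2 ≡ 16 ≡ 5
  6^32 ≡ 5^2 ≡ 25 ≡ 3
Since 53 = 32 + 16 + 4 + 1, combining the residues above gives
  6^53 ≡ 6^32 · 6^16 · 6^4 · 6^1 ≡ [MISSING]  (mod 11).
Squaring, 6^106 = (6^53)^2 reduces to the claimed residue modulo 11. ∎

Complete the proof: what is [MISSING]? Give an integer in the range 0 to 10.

7

Multiply the listed residues: 3 · 5 · 9 · 6 = 15 → 135 → 810.
Reducing modulo 11: 810 = 73·11 + 7, so 6^53 ≡ 7.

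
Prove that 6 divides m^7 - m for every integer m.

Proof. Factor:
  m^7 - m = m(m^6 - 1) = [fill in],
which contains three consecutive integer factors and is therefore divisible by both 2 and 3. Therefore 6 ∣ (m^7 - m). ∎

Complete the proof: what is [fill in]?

(m - 1)m(m + 1)(m^4 + m^2 + 1)

m^6 - 1 = (m^2 - 1)(m^4 + m^2 + 1), and m^2 - 1 = (m-1)(m+1).
So m(m^6 - 1) = (m - 1)m(m + 1)(m^4 + m^2 + 1).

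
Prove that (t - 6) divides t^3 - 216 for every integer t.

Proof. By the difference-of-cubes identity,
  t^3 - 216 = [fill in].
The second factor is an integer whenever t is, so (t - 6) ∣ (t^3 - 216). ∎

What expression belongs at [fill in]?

Polynomial division of t^3 - 216 by t - 6 leaves remainder 0 and quotient t^2 + 6t + 36.
Hence t^3 - 216 = (t - 6)(t^2 + 6t + 36).

(t - 6)(t^2 + 6t + 36)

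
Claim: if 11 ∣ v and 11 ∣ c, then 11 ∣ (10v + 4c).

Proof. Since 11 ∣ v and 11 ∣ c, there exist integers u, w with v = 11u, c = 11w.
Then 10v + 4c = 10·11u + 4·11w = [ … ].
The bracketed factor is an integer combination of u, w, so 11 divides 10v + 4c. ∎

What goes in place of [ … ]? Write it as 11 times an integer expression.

11(10u + 4w)

Pull the common 11 out of every term: 10·11u + 4·11w = 11(10u + 4w).
10u + 4w is an integer, which exhibits the divisibility.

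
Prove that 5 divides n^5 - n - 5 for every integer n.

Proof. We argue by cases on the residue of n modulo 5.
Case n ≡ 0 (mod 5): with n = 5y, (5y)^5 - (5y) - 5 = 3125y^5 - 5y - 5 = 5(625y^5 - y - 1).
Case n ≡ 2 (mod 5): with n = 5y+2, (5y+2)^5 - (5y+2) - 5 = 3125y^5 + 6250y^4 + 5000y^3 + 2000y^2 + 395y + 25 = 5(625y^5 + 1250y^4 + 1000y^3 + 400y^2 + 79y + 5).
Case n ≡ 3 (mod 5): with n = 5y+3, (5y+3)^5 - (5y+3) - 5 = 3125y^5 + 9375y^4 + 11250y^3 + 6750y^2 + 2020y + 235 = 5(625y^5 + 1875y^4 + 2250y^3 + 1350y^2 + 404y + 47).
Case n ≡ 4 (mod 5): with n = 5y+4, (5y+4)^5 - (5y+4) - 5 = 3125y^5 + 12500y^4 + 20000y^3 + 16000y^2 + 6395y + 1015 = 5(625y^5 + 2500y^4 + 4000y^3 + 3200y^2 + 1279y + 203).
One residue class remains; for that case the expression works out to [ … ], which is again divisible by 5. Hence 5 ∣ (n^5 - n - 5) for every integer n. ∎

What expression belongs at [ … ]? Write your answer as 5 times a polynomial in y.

5(625y^5 + 625y^4 + 250y^3 + 50y^2 + 4y - 1)

The residues treated are {0, 2, 3, 4}, so the missing case is n ≡ 1 (mod 5); write n = 5y+1.
Then (5y+1)^5 - (5y+1) - 5 = 3125y^5 + 3125y^4 + 1250y^3 + 250y^2 + 20y - 5 = 5(625y^5 + 625y^4 + 250y^3 + 50y^2 + 4y - 1).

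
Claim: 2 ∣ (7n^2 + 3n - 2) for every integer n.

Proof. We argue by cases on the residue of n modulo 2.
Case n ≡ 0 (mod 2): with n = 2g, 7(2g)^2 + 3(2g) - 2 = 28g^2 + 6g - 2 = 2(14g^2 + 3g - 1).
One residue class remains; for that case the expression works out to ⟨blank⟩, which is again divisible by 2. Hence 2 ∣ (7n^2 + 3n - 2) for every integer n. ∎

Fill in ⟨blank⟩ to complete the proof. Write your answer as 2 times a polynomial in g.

The residues treated are {0}, so the missing case is n ≡ 1 (mod 2); write n = 2g+1.
Then 7(2g+1)^2 + 3(2g+1) - 2 = 28g^2 + 34g + 8 = 2(14g^2 + 17g + 4).

2(14g^2 + 17g + 4)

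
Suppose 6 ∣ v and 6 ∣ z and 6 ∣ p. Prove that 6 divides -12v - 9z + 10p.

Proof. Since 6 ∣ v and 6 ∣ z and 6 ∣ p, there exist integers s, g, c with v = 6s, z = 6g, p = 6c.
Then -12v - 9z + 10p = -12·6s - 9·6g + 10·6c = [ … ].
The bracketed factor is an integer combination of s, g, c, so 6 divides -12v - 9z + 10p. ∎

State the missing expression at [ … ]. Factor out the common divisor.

6(10c - 9g - 12s)

Pull the common 6 out of every term: -12·6s - 9·6g + 10·6c = 6(10c - 9g - 12s).
10c - 9g - 12s is an integer, which exhibits the divisibility.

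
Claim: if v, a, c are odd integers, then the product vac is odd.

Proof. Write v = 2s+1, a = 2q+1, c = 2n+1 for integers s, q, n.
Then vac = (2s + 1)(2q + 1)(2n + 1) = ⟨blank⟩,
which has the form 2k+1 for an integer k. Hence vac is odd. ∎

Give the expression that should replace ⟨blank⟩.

2(4nqs + 2nq + 2ns + n + 2qs + q + s) + 1

(2s + 1)(2q + 1)(2n + 1) = 8nqs + 4nq + 4ns + 2n + 4qs + 2q + 2s + 1
= 2(4nqs + 2nq + 2ns + n + 2qs + q + s) + 1.
Since 4nqs + 2nq + 2ns + n + 2qs + q + s is an integer, the product is of the form 2k+1 for an integer k.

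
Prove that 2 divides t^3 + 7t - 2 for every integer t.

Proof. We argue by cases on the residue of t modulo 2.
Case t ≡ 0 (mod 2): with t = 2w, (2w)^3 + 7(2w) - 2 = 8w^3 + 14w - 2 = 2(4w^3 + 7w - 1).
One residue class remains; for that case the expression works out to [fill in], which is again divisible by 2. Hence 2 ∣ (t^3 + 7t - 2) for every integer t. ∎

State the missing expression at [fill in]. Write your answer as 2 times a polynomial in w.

Only t ≡ 1 (mod 2) is unaccounted for. Put t = 2w+1:
(2w+1)^3 + 7(2w+1) - 2 expands to 8w^3 + 12w^2 + 20w + 6,
and factoring out 2 leaves 2(4w^3 + 6w^2 + 10w + 3).

2(4w^3 + 6w^2 + 10w + 3)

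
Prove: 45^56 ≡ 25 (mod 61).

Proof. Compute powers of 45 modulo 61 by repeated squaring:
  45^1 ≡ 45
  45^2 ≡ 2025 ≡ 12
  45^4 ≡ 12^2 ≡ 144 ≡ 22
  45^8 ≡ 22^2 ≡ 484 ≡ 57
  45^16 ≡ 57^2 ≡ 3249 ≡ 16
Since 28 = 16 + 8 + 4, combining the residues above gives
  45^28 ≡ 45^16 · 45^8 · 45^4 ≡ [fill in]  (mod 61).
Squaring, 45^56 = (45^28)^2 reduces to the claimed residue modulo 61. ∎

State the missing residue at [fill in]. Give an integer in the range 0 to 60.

Multiply the listed residues: 16 · 57 · 22 = 912 → 20064.
Reducing modulo 61: 20064 = 328·61 + 56, so 45^28 ≡ 56.

56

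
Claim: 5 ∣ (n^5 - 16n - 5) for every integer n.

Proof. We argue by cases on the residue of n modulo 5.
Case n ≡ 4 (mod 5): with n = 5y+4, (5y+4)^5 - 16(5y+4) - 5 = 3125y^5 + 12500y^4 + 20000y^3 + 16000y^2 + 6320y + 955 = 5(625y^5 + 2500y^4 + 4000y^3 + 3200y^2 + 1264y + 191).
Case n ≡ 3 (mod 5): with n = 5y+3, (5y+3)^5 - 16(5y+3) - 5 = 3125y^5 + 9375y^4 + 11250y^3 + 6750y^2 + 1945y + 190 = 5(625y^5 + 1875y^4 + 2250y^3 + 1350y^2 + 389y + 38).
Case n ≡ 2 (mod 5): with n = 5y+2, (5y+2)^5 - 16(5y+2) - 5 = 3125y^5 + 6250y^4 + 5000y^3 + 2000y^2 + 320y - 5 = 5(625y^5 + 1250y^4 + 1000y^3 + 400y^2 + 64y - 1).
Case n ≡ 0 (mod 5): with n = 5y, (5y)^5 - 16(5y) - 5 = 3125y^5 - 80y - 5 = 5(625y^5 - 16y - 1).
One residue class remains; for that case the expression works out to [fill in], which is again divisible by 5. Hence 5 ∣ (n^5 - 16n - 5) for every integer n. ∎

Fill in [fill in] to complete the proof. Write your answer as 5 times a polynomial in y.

Only n ≡ 1 (mod 5) is unaccounted for. Put n = 5y+1:
(5y+1)^5 - 16(5y+1) - 5 expands to 3125y^5 + 3125y^4 + 1250y^3 + 250y^2 - 55y - 20,
and factoring out 5 leaves 5(625y^5 + 625y^4 + 250y^3 + 50y^2 - 11y - 4).

5(625y^5 + 625y^4 + 250y^3 + 50y^2 - 11y - 4)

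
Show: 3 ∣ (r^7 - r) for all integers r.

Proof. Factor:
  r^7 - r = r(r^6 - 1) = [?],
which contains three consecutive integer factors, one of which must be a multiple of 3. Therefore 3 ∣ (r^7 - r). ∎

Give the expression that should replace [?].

(r - 1)r(r + 1)(r^4 + r^2 + 1)

r^6 - 1 = (r^2 - 1)(r^4 + r^2 + 1), and r^2 - 1 = (r-1)(r+1).
So r(r^6 - 1) = (r - 1)r(r + 1)(r^4 + r^2 + 1).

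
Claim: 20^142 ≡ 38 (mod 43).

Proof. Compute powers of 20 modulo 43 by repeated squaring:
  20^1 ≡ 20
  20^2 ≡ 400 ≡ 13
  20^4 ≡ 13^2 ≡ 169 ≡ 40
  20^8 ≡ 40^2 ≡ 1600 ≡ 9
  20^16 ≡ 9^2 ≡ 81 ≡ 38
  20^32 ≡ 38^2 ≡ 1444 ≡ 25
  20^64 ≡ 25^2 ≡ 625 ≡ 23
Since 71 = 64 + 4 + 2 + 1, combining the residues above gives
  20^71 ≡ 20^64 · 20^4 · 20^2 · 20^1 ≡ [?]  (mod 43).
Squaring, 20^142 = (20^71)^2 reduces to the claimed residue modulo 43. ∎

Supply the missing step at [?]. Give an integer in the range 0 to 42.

34

Multiply the listed residues: 23 · 40 · 13 · 20 = 920 → 11960 → 239200.
Reducing modulo 43: 239200 = 5562·43 + 34, so 20^71 ≡ 34.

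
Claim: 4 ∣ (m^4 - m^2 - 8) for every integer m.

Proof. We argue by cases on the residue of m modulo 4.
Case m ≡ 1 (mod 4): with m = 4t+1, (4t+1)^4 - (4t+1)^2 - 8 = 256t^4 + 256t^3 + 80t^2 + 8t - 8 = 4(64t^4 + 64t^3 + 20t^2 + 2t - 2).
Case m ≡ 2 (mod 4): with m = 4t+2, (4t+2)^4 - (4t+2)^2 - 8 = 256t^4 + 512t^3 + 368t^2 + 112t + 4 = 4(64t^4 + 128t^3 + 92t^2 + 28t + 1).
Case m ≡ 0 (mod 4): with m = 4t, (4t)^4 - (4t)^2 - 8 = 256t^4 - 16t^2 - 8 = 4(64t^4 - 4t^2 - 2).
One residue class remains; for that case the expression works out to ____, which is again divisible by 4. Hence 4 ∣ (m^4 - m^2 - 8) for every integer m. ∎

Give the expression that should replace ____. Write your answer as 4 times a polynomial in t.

Only m ≡ 3 (mod 4) is unaccounted for. Put m = 4t+3:
(4t+3)^4 - (4t+3)^2 - 8 expands to 256t^4 + 768t^3 + 848t^2 + 408t + 64,
and factoring out 4 leaves 4(64t^4 + 192t^3 + 212t^2 + 102t + 16).

4(64t^4 + 192t^3 + 212t^2 + 102t + 16)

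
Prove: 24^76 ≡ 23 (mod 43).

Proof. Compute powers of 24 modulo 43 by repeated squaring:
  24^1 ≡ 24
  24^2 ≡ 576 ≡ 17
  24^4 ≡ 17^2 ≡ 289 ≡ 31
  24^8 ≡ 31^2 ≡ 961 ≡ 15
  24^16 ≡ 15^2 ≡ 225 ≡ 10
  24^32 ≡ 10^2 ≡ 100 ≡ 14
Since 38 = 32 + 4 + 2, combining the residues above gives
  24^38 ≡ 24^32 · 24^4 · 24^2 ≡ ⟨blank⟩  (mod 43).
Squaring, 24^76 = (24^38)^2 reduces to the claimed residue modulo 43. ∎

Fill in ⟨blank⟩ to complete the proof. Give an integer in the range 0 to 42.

Multiply the listed residues: 14 · 31 · 17 = 434 → 7378.
Reducing modulo 43: 7378 = 171·43 + 25, so 24^38 ≡ 25.

25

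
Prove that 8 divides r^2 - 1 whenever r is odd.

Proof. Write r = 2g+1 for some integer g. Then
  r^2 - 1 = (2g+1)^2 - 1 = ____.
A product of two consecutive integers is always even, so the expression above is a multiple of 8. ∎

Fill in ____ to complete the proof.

4g(g + 1)

(2g+1)^2 - 1 = 4g^2 + 4g + 1 - 1 = 4g^2 + 4g = 4g(g+1).
Since g and g+1 are consecutive, g(g+1) is even, and 4·(even) is a multiple of 8.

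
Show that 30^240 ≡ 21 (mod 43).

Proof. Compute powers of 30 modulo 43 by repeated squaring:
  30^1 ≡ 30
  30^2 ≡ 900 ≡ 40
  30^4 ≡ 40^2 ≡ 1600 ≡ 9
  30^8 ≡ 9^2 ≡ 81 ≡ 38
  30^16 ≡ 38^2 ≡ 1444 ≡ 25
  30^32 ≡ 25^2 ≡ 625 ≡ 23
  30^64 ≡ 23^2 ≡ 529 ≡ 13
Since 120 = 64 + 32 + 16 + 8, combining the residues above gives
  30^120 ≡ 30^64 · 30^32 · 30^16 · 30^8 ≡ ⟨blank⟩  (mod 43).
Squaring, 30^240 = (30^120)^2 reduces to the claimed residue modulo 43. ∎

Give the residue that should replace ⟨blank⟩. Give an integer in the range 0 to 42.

35

Multiply the listed residues: 13 · 23 · 25 · 38 = 299 → 7475 → 284050.
Reducing modulo 43: 284050 = 6605·43 + 35, so 30^120 ≡ 35.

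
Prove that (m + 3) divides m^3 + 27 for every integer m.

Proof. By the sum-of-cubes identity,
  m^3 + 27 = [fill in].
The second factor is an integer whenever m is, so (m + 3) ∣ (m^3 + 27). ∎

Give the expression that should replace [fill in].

Polynomial division of m^3 + 27 by m + 3 leaves remainder 0 and quotient m^2 - 3m + 9.
Hence m^3 + 27 = (m + 3)(m^2 - 3m + 9).

(m + 3)(m^2 - 3m + 9)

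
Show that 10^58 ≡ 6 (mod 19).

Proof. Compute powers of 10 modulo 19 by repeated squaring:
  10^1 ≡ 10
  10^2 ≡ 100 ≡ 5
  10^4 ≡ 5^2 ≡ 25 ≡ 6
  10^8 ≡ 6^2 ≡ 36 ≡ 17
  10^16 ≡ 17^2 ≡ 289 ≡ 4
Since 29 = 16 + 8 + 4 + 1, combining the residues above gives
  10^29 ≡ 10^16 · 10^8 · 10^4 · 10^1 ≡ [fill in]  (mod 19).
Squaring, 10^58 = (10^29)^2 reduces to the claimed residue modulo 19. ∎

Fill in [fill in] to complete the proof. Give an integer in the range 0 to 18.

Multiply the listed residues: 4 · 17 · 6 · 10 = 68 → 408 → 4080.
Reducing modulo 19: 4080 = 214·19 + 14, so 10^29 ≡ 14.

14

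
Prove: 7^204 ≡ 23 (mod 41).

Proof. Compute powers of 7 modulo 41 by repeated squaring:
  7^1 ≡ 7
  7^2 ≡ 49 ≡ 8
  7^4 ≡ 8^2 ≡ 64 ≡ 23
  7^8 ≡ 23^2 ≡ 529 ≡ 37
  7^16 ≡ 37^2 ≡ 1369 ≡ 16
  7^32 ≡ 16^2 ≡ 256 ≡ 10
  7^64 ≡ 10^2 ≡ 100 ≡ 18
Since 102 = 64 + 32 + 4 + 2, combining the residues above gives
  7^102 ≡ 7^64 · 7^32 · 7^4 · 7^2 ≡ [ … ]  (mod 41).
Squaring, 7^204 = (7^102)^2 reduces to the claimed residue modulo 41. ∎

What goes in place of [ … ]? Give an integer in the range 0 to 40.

33

Multiply the listed residues: 18 · 10 · 23 · 8 = 180 → 4140 → 33120.
Reducing modulo 41: 33120 = 807·41 + 33, so 7^102 ≡ 33.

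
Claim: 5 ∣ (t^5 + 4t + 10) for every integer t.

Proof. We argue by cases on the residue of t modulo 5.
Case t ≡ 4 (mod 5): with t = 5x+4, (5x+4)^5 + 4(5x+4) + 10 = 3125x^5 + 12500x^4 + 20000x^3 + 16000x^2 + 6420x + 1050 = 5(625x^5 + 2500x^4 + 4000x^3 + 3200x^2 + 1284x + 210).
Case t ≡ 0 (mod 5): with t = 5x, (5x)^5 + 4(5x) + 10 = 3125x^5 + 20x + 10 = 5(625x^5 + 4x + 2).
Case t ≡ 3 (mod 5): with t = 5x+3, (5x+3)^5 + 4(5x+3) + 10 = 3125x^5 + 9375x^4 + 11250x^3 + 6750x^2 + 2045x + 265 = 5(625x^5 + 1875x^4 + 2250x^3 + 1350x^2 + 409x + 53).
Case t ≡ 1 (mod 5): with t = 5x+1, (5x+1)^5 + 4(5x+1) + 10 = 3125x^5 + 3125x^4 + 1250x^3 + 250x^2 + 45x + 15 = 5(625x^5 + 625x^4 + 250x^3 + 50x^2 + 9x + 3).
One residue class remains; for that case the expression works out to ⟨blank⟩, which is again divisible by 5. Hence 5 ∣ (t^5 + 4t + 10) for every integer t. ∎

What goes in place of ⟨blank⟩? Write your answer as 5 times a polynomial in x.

Only t ≡ 2 (mod 5) is unaccounted for. Put t = 5x+2:
(5x+2)^5 + 4(5x+2) + 10 expands to 3125x^5 + 6250x^4 + 5000x^3 + 2000x^2 + 420x + 50,
and factoring out 5 leaves 5(625x^5 + 1250x^4 + 1000x^3 + 400x^2 + 84x + 10).

5(625x^5 + 1250x^4 + 1000x^3 + 400x^2 + 84x + 10)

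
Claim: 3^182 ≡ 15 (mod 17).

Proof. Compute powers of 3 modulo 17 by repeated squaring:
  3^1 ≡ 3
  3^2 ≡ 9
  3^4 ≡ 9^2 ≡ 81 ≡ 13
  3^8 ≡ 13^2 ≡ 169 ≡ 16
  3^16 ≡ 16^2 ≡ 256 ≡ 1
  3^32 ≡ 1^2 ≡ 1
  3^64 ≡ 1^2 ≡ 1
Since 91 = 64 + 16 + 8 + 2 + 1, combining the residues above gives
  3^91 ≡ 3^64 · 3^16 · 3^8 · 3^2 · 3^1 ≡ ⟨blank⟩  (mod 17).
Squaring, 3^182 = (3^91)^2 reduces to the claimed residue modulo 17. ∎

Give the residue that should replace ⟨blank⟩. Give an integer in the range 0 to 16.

7

Multiply the listed residues: 1 · 1 · 16 · 9 · 3 = 1 → 16 → 144 → 432.
Reducing modulo 17: 432 = 25·17 + 7, so 3^91 ≡ 7.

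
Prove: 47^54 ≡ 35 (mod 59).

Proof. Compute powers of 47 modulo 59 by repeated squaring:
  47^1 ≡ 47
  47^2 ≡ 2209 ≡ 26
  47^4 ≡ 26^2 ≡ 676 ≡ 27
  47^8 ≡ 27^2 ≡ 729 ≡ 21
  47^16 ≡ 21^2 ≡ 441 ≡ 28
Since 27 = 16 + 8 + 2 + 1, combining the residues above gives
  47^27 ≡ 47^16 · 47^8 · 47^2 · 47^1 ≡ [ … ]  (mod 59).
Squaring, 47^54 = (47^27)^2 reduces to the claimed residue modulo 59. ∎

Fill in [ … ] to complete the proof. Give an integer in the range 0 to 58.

34

47^16 · 47^8 · 47^2 · 47^1 ≡ 28 · 21 · 26 · 47 = 718536.
718536 mod 59 = 34, so 47^27 ≡ 34 (mod 59).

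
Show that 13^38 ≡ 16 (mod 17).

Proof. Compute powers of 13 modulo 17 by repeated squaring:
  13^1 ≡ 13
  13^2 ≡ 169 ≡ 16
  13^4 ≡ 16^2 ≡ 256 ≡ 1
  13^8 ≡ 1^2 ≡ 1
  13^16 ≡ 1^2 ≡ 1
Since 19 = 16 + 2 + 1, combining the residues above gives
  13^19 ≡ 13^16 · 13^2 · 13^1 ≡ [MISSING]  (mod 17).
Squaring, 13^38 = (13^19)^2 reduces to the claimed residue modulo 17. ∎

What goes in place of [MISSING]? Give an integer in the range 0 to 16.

13^16 · 13^2 · 13^1 ≡ 1 · 16 · 13 = 208.
208 mod 17 = 4, so 13^19 ≡ 4 (mod 17).

4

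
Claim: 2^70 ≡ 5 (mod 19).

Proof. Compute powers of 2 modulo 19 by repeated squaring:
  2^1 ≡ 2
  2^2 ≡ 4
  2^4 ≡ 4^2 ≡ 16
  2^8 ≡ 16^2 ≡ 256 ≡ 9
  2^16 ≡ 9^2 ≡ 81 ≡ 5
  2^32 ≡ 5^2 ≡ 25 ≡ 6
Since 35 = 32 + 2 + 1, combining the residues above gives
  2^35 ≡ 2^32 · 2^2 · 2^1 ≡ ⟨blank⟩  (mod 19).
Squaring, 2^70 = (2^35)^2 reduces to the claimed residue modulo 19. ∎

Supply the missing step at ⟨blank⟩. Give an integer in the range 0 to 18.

Multiply the listed residues: 6 · 4 · 2 = 24 → 48.
Reducing modulo 19: 48 = 2·19 + 10, so 2^35 ≡ 10.

10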